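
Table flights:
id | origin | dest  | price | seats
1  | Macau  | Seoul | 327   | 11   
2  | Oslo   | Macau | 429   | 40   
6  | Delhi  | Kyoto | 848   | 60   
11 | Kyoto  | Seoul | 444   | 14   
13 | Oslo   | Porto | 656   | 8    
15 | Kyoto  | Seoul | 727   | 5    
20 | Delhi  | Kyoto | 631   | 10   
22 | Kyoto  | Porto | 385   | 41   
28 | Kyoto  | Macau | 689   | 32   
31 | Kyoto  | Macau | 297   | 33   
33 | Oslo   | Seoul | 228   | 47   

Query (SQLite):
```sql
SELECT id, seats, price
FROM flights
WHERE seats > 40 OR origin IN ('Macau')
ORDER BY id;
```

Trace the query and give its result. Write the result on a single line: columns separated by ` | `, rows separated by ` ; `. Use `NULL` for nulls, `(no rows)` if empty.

1 | 11 | 327 ; 6 | 60 | 848 ; 22 | 41 | 385 ; 33 | 47 | 228

seats > 40: ids {6, 22, 33}
origin IN ('Macau'): ids {1}
Combine with OR.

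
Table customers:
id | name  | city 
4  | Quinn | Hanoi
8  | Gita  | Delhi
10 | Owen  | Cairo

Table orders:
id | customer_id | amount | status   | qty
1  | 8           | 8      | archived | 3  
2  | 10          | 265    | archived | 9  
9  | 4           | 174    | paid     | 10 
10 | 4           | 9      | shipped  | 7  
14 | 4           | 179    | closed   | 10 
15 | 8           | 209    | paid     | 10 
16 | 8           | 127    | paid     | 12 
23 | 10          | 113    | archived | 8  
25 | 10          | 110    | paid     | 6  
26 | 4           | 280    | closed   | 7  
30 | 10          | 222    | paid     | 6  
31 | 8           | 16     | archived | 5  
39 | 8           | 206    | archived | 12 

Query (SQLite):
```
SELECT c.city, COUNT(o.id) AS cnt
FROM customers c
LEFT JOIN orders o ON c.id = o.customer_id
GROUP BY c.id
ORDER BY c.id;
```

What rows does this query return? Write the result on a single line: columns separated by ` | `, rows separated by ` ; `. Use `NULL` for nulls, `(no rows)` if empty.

Hanoi | 4 ; Delhi | 5 ; Cairo | 4

LEFT JOIN keeps every customers row; unmatched ones get NULL for orders columns.
Group by customers.id and compute COUNT(o.id). COUNT(col) of an all-NULL group is 0.
  4: ids {9, 10, 14, 26} → COUNT(o.id)=4
  8: ids {1, 15, 16, 31, 39} → COUNT(o.id)=5
  10: ids {2, 23, 25, 30} → COUNT(o.id)=4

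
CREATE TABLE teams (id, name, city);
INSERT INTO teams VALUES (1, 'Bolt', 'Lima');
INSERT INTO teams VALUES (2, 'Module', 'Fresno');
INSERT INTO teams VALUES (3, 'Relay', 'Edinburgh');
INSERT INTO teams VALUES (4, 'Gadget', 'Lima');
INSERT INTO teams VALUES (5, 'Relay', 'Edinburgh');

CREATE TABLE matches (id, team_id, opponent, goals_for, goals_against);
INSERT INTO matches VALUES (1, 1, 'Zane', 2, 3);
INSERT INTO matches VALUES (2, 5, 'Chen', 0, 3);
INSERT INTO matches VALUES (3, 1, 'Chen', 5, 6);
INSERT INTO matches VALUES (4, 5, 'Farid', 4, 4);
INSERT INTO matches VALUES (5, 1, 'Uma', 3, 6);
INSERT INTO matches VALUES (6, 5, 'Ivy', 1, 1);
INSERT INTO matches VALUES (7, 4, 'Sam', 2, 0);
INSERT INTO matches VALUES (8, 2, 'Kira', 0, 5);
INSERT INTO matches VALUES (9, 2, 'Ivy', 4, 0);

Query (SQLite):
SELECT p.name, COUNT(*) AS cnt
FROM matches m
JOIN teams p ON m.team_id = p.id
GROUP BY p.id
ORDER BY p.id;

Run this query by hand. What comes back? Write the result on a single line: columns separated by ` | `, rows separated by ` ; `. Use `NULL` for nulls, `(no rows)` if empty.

Join each matches row to its teams via team_id.
Group joined rows by teams.id; compute COUNT(*) per group.
  1: ids {1, 3, 5} → COUNT(*)=3
  2: ids {8, 9} → COUNT(*)=2
  4: ids {7} → COUNT(*)=1
  5: ids {2, 4, 6} → COUNT(*)=3

Bolt | 3 ; Module | 2 ; Gadget | 1 ; Relay | 3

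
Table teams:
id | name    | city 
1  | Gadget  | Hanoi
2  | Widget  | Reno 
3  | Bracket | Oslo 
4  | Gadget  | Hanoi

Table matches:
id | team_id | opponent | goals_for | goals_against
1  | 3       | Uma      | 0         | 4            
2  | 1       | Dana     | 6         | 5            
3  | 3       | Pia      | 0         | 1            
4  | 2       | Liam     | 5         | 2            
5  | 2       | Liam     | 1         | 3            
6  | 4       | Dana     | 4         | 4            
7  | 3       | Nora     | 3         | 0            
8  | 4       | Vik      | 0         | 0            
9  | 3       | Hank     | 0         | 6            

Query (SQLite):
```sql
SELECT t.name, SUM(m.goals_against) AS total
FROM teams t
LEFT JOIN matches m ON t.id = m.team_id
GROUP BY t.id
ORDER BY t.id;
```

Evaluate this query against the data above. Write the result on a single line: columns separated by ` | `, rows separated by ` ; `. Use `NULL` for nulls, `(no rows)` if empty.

LEFT JOIN keeps every teams row; unmatched ones get NULL for matches columns.
Group by teams.id and compute SUM(m.goals_against). SUM over an all-NULL group is NULL.
  1: ids {2} → SUM(m.goals_against)=5
  2: ids {4, 5} → SUM(m.goals_against)=5
  3: ids {1, 3, 7, 9} → SUM(m.goals_against)=11
  4: ids {6, 8} → SUM(m.goals_against)=4

Gadget | 5 ; Widget | 5 ; Bracket | 11 ; Gadget | 4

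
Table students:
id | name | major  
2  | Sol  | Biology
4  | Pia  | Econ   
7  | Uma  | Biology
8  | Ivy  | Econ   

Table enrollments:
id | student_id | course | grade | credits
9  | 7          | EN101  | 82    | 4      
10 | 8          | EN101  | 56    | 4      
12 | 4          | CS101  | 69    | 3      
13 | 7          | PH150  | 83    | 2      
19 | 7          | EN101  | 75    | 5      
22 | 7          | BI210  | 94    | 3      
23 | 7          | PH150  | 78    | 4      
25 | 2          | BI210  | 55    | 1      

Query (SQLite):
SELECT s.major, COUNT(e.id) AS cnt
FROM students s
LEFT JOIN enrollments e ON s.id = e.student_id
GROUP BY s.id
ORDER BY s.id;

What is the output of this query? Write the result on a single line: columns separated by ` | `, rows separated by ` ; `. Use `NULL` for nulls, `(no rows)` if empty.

LEFT JOIN keeps every students row; unmatched ones get NULL for enrollments columns.
Group by students.id and compute COUNT(e.id). COUNT(col) of an all-NULL group is 0.
  2: ids {25} → COUNT(e.id)=1
  4: ids {12} → COUNT(e.id)=1
  7: ids {9, 13, 19, 22, 23} → COUNT(e.id)=5
  8: ids {10} → COUNT(e.id)=1

Biology | 1 ; Econ | 1 ; Biology | 5 ; Econ | 1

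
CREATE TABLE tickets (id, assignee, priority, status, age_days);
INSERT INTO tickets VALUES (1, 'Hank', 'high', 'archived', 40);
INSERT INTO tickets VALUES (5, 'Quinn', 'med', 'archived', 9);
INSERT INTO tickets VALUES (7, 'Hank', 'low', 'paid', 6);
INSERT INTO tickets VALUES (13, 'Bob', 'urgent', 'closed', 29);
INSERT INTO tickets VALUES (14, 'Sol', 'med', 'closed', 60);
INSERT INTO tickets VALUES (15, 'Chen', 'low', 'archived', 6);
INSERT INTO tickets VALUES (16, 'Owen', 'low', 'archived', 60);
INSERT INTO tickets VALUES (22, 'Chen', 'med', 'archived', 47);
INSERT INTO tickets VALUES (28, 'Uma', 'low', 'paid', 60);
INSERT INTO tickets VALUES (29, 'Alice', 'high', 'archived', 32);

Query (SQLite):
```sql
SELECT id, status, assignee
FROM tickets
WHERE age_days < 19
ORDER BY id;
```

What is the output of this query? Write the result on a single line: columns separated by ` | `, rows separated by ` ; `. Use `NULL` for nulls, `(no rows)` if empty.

5 | archived | Quinn ; 7 | paid | Hank ; 15 | archived | Chen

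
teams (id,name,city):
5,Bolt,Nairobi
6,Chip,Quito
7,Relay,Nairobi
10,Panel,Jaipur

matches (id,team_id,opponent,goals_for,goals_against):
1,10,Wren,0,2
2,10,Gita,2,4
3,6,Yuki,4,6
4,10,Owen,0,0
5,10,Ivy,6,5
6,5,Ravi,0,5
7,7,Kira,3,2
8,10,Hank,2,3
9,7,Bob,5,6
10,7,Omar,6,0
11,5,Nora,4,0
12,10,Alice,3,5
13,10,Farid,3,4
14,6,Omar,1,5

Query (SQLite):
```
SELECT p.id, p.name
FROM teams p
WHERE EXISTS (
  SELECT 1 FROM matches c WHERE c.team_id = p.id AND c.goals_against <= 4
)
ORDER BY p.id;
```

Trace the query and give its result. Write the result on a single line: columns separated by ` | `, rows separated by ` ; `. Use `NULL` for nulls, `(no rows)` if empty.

5 | Bolt ; 7 | Relay ; 10 | Panel

For each teams row, check whether any matches with matching team_id has goals_against <= 4.
Keep rows where that is true.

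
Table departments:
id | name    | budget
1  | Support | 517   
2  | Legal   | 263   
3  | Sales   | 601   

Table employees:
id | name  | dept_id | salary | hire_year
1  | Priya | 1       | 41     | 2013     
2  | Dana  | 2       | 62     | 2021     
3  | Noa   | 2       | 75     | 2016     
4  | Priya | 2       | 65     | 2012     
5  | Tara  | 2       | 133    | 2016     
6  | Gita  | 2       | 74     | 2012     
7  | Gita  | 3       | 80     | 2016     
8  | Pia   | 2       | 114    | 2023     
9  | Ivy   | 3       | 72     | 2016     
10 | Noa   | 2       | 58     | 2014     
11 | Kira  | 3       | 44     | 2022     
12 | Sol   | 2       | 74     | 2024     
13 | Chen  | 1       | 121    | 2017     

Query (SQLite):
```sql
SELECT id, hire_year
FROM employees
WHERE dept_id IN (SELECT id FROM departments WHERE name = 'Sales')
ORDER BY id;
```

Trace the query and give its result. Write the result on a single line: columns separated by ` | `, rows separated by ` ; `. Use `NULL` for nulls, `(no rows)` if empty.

7 | 2016 ; 9 | 2016 ; 11 | 2022

Inner query: departments.id where name = 'Sales'.
Outer: keep employees rows whose dept_id is in that set.
Inner query → {3}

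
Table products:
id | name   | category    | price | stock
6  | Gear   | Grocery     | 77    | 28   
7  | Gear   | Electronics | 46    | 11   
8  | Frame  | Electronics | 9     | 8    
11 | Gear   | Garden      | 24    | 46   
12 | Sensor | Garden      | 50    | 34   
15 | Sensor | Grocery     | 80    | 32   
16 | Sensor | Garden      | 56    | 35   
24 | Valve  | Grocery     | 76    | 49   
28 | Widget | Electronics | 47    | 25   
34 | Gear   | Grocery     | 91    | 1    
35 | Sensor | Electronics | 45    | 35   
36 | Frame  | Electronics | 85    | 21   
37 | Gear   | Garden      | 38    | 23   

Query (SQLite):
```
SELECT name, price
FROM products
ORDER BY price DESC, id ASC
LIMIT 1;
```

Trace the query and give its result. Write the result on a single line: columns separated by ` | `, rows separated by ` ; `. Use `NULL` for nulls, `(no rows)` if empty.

Sort by price desc, tiebreak id asc: (91, id=34), (85, id=36), (80, id=15), (77, id=6) …. Take first 1.

Gear | 91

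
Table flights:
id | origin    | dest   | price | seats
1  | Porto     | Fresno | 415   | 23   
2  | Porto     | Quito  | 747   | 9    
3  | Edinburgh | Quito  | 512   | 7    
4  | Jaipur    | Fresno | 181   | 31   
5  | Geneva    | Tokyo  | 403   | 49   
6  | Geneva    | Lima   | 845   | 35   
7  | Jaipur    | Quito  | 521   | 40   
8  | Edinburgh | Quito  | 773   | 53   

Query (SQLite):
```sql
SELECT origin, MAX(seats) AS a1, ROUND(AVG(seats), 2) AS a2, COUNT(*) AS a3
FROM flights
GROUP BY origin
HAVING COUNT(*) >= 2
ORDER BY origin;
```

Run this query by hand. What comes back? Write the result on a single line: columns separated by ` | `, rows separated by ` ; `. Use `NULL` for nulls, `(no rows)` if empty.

Edinburgh | 53 | 30 | 2 ; Geneva | 49 | 42 | 2 ; Jaipur | 40 | 35.5 | 2 ; Porto | 23 | 16 | 2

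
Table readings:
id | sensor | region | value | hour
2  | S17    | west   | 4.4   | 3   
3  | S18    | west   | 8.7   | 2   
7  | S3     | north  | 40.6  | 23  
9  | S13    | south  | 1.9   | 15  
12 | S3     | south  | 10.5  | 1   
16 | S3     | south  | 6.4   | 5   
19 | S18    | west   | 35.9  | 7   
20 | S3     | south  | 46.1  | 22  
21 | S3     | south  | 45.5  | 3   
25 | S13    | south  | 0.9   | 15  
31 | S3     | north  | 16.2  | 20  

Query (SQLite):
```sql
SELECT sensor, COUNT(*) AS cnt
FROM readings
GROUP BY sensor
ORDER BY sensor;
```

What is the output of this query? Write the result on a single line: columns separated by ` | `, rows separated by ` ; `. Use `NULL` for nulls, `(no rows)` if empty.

S13 | 2 ; S17 | 1 ; S18 | 2 ; S3 | 6

Partition readings by sensor; compute COUNT(*) within each group.
  S13: ids {9, 25} → COUNT(*)=2
  S17: ids {2} → COUNT(*)=1
  S18: ids {3, 19} → COUNT(*)=2
  S3: ids {7, 12, 16, 20, 21, 31} → COUNT(*)=6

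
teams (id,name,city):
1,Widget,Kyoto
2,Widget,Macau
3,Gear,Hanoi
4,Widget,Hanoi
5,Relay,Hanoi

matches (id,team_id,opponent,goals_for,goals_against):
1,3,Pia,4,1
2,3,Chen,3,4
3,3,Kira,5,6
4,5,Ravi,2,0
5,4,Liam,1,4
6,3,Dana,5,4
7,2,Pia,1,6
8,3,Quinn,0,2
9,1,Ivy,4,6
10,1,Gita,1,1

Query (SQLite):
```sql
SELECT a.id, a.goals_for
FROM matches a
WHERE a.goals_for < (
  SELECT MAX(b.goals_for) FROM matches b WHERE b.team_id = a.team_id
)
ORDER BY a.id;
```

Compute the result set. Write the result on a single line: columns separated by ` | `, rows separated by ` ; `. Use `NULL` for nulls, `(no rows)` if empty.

1 | 4 ; 2 | 3 ; 8 | 0 ; 10 | 1

For each matches row a, compute MAX(goals_for) over rows sharing a.team_id.
Keep row a if a.goals_for < that per-group MAX.
  team_id=1: MAX(goals_for) = 4
  team_id=2: MAX(goals_for) = 1
  team_id=3: MAX(goals_for) = 5
  team_id=4: MAX(goals_for) = 1
  team_id=5: MAX(goals_for) = 2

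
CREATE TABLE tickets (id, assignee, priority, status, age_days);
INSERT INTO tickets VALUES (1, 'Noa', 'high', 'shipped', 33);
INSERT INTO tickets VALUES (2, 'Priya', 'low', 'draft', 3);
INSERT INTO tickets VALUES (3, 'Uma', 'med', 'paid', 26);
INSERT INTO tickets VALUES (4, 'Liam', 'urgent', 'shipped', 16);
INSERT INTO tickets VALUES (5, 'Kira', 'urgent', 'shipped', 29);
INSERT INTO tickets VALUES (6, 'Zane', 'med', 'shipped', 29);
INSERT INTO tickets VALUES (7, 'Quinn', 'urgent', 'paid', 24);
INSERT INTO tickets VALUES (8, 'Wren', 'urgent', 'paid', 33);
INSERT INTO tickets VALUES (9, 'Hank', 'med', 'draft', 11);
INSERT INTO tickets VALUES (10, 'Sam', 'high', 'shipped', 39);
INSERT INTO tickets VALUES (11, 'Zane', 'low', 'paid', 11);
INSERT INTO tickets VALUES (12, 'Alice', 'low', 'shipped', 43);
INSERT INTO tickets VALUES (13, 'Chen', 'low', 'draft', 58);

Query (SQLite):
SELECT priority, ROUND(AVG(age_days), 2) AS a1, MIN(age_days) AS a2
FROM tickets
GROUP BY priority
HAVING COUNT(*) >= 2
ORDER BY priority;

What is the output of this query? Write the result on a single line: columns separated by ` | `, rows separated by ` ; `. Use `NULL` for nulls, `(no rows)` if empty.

high | 36 | 33 ; low | 28.75 | 3 ; med | 22 | 11 ; urgent | 25.5 | 16

Group tickets by priority.
Per group compute: ROUND(AVG(age_days), 2), MIN(age_days).
HAVING: drop groups with fewer than 2 rows.
  high: ids {1, 10} → ROUND(AVG(age_days), 2)=36, MIN(age_days)=33
  low: ids {2, 11, 12, 13} → ROUND(AVG(age_days), 2)=28.75, MIN(age_days)=3
  med: ids {3, 6, 9} → ROUND(AVG(age_days), 2)=22, MIN(age_days)=11
  urgent: ids {4, 5, 7, 8} → ROUND(AVG(age_days), 2)=25.5, MIN(age_days)=16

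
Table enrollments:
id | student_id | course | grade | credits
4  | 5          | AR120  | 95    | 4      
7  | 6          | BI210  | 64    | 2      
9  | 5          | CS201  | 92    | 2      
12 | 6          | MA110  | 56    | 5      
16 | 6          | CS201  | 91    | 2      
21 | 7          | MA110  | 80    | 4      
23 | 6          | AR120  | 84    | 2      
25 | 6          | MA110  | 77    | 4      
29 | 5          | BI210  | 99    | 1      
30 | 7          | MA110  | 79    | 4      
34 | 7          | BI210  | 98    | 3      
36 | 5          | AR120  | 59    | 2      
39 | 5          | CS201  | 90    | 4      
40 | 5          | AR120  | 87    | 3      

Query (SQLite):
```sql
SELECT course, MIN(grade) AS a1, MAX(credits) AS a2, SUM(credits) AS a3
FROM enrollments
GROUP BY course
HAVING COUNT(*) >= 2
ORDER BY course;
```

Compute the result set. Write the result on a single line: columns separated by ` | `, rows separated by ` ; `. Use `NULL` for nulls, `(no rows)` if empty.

AR120 | 59 | 4 | 11 ; BI210 | 64 | 3 | 6 ; CS201 | 90 | 4 | 8 ; MA110 | 56 | 5 | 17

Group enrollments by course.
Per group compute: MIN(grade), MAX(credits), SUM(credits).
HAVING: drop groups with fewer than 2 rows.
  AR120: ids {4, 23, 36, 40} → MIN(grade)=59, MAX(credits)=4, SUM(credits)=11
  BI210: ids {7, 29, 34} → MIN(grade)=64, MAX(credits)=3, SUM(credits)=6
  CS201: ids {9, 16, 39} → MIN(grade)=90, MAX(credits)=4, SUM(credits)=8
  MA110: ids {12, 21, 25, 30} → MIN(grade)=56, MAX(credits)=5, SUM(credits)=17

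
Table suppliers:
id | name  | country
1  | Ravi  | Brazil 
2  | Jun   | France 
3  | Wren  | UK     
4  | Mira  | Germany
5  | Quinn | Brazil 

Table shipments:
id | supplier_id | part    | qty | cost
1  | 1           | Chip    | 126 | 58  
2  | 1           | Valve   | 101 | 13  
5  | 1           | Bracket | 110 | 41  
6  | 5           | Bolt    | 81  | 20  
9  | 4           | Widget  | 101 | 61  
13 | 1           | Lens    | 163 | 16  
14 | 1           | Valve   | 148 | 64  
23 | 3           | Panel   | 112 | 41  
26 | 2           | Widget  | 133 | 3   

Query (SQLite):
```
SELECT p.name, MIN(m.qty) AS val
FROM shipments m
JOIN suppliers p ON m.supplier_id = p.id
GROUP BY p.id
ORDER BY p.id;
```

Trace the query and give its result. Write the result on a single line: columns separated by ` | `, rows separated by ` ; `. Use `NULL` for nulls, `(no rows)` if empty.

Ravi | 101 ; Jun | 133 ; Wren | 112 ; Mira | 101 ; Quinn | 81

Join each shipments row to its suppliers via supplier_id.
Group joined rows by suppliers.id; compute MIN(m.qty) per group.
  1: ids {1, 2, 5, 13, 14} → MIN(m.qty)=101
  2: ids {26} → MIN(m.qty)=133
  3: ids {23} → MIN(m.qty)=112
  4: ids {9} → MIN(m.qty)=101
  5: ids {6} → MIN(m.qty)=81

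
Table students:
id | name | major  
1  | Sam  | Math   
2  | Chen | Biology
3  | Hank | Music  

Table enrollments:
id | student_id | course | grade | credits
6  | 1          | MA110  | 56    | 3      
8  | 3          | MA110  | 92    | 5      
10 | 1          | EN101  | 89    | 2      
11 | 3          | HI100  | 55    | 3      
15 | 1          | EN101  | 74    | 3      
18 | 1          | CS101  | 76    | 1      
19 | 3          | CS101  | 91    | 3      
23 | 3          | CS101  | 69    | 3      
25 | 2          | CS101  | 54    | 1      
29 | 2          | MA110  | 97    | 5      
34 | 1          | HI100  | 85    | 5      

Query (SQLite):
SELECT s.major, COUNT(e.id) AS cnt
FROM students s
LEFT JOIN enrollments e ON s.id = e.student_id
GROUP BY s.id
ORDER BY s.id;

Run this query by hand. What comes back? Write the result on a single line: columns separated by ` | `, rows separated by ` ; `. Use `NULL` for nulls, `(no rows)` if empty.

LEFT JOIN keeps every students row; unmatched ones get NULL for enrollments columns.
Group by students.id and compute COUNT(e.id). COUNT(col) of an all-NULL group is 0.
  1: ids {6, 10, 15, 18, 34} → COUNT(e.id)=5
  2: ids {25, 29} → COUNT(e.id)=2
  3: ids {8, 11, 19, 23} → COUNT(e.id)=4

Math | 5 ; Biology | 2 ; Music | 4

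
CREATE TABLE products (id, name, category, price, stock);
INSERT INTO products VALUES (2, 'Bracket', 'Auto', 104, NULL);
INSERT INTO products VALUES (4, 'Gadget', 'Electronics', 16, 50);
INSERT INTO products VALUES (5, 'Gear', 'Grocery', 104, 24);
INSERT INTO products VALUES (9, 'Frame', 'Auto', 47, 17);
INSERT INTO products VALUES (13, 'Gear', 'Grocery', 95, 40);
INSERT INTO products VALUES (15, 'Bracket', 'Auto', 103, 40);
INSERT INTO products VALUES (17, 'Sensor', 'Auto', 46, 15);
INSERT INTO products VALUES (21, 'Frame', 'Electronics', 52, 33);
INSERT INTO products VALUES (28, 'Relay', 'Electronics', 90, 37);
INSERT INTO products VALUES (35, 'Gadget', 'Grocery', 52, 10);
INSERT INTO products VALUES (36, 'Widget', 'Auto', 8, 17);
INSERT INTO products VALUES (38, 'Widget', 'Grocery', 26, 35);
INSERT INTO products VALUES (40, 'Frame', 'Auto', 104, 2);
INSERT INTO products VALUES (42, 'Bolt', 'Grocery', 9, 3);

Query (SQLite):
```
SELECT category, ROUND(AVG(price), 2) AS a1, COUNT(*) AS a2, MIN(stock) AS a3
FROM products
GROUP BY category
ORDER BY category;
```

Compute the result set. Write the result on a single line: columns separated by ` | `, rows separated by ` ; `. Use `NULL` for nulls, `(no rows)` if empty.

Group products by category.
Per group compute: ROUND(AVG(price), 2), COUNT(*), MIN(stock).
  Auto: ids {2, 9, 15, 17, 36, 40} → ROUND(AVG(price), 2)=68.67, COUNT(*)=6, MIN(stock)=2
  Electronics: ids {4, 21, 28} → ROUND(AVG(price), 2)=52.67, COUNT(*)=3, MIN(stock)=33
  Grocery: ids {5, 13, 35, 38, 42} → ROUND(AVG(price), 2)=57.2, COUNT(*)=5, MIN(stock)=3

Auto | 68.67 | 6 | 2 ; Electronics | 52.67 | 3 | 33 ; Grocery | 57.2 | 5 | 3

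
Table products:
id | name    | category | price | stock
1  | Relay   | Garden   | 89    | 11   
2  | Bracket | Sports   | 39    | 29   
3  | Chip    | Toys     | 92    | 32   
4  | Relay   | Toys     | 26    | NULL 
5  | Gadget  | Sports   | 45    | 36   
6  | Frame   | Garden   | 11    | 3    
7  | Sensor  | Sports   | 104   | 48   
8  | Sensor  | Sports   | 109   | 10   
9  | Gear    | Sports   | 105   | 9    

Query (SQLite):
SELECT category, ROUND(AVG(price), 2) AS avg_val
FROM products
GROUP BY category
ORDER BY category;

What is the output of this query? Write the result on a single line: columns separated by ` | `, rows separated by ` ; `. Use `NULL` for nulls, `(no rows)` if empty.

Partition products by category; compute ROUND(AVG(price), 2) within each group.
  Garden: ids {1, 6} → ROUND(AVG(price), 2)=50
  Sports: ids {2, 5, 7, 8, 9} → ROUND(AVG(price), 2)=80.4
  Toys: ids {3, 4} → ROUND(AVG(price), 2)=59

Garden | 50 ; Sports | 80.4 ; Toys | 59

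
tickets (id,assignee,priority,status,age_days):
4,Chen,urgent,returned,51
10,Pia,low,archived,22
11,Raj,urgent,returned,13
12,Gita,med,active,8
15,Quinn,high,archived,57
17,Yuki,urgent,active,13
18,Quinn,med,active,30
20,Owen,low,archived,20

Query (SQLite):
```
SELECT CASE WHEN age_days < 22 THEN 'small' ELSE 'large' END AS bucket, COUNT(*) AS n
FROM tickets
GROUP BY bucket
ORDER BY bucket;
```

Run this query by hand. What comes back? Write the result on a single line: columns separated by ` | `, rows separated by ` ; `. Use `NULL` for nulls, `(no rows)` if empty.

Bucket rows by age_days < 22 → 'small' else 'large'; count each bucket.

large | 4 ; small | 4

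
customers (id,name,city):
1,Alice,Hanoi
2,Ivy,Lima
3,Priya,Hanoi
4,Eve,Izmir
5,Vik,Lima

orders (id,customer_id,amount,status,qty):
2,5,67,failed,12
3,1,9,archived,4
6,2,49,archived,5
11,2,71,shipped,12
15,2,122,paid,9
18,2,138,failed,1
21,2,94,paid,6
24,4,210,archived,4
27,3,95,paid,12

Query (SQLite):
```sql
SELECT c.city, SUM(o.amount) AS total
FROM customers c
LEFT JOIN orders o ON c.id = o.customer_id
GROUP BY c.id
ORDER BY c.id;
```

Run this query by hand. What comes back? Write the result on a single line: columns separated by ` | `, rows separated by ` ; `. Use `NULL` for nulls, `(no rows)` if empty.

Hanoi | 9 ; Lima | 474 ; Hanoi | 95 ; Izmir | 210 ; Lima | 67

LEFT JOIN keeps every customers row; unmatched ones get NULL for orders columns.
Group by customers.id and compute SUM(o.amount). SUM over an all-NULL group is NULL.
  1: ids {3} → SUM(o.amount)=9
  2: ids {6, 11, 15, 18, 21} → SUM(o.amount)=474
  3: ids {27} → SUM(o.amount)=95
  4: ids {24} → SUM(o.amount)=210
  5: ids {2} → SUM(o.amount)=67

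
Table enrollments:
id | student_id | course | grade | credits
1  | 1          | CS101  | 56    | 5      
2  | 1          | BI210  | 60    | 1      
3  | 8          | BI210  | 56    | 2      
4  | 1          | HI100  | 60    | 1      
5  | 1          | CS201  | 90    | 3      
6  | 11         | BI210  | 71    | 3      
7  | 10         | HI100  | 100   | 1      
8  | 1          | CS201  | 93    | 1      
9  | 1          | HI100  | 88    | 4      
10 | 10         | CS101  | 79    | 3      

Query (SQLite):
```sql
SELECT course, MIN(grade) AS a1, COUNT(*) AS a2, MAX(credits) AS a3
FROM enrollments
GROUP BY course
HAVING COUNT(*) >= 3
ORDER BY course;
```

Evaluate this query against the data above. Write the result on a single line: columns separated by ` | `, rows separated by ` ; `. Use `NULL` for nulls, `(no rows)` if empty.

BI210 | 56 | 3 | 3 ; HI100 | 60 | 3 | 4

Group enrollments by course.
Per group compute: MIN(grade), COUNT(*), MAX(credits).
HAVING: drop groups with fewer than 3 rows.
  BI210: ids {2, 3, 6} → MIN(grade)=56, COUNT(*)=3, MAX(credits)=3
  CS101: ids {1, 10} → MIN(grade)=56, COUNT(*)=2, MAX(credits)=5
  CS201: ids {5, 8} → MIN(grade)=90, COUNT(*)=2, MAX(credits)=3
  HI100: ids {4, 7, 9} → MIN(grade)=60, COUNT(*)=3, MAX(credits)=4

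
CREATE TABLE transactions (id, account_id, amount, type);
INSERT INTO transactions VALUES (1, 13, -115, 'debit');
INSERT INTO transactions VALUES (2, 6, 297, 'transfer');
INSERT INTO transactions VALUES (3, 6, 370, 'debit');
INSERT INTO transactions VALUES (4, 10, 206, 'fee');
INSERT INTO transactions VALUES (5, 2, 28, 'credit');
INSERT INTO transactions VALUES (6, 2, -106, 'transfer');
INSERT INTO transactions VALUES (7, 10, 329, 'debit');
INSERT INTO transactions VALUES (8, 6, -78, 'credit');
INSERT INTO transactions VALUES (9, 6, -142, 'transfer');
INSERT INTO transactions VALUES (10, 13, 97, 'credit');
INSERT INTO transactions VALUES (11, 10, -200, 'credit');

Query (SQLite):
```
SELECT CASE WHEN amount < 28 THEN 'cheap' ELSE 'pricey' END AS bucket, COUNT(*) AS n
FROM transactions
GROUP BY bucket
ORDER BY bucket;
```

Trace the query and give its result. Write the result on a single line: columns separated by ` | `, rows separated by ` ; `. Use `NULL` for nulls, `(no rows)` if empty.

Bucket rows by amount < 28 → 'cheap' else 'pricey'; count each bucket.

cheap | 5 ; pricey | 6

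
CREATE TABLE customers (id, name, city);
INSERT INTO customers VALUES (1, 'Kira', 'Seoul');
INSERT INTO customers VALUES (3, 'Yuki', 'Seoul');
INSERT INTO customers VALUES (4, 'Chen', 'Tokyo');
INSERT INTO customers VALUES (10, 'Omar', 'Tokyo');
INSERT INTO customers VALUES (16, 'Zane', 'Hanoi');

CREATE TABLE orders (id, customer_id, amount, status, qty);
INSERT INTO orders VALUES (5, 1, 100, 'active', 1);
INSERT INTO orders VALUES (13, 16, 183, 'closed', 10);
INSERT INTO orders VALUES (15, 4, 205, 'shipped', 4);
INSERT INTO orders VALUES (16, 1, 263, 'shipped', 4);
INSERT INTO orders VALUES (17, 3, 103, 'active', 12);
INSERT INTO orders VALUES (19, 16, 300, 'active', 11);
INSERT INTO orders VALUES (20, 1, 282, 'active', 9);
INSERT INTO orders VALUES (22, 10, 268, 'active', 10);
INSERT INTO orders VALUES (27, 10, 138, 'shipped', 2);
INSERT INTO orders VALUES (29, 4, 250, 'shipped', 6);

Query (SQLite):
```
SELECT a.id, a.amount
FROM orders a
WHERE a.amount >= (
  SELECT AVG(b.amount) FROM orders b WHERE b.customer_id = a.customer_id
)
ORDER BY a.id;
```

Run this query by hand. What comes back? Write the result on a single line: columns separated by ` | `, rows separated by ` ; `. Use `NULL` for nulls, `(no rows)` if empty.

For each orders row a, compute AVG(amount) over rows sharing a.customer_id.
Keep row a if a.amount >= that per-group AVG.
  customer_id=1: AVG(amount) = 215.0
  customer_id=3: AVG(amount) = 103.0
  customer_id=4: AVG(amount) = 227.5
  customer_id=10: AVG(amount) = 203.0
  customer_id=16: AVG(amount) = 241.5

16 | 263 ; 17 | 103 ; 19 | 300 ; 20 | 282 ; 22 | 268 ; 29 | 250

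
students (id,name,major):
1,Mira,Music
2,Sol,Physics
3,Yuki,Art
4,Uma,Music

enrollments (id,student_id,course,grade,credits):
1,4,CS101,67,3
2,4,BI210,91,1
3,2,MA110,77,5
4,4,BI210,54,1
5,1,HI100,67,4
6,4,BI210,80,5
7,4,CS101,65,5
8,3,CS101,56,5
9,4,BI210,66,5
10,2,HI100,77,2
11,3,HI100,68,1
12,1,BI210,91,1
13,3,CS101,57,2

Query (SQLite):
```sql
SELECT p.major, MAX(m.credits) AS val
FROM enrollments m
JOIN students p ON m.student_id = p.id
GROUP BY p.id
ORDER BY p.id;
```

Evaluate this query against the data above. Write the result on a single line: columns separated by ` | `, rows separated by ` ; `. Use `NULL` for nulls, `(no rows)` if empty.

Join each enrollments row to its students via student_id.
Group joined rows by students.id; compute MAX(m.credits) per group.
  1: ids {5, 12} → MAX(m.credits)=4
  2: ids {3, 10} → MAX(m.credits)=5
  3: ids {8, 11, 13} → MAX(m.credits)=5
  4: ids {1, 2, 4, 6, 7, 9} → MAX(m.credits)=5

Music | 4 ; Physics | 5 ; Art | 5 ; Music | 5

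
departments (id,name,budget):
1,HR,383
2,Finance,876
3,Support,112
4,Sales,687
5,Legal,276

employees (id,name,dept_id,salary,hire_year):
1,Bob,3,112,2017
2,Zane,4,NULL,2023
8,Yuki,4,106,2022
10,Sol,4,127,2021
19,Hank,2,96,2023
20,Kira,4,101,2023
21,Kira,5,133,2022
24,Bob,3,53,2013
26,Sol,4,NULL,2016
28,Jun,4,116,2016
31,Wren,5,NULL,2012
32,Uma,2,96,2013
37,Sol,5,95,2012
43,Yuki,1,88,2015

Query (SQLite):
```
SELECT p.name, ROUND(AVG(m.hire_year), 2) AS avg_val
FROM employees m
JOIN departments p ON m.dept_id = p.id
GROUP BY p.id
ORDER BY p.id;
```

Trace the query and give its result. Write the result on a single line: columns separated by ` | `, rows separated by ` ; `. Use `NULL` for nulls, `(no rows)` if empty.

HR | 2015 ; Finance | 2018 ; Support | 2015 ; Sales | 2020.17 ; Legal | 2015.33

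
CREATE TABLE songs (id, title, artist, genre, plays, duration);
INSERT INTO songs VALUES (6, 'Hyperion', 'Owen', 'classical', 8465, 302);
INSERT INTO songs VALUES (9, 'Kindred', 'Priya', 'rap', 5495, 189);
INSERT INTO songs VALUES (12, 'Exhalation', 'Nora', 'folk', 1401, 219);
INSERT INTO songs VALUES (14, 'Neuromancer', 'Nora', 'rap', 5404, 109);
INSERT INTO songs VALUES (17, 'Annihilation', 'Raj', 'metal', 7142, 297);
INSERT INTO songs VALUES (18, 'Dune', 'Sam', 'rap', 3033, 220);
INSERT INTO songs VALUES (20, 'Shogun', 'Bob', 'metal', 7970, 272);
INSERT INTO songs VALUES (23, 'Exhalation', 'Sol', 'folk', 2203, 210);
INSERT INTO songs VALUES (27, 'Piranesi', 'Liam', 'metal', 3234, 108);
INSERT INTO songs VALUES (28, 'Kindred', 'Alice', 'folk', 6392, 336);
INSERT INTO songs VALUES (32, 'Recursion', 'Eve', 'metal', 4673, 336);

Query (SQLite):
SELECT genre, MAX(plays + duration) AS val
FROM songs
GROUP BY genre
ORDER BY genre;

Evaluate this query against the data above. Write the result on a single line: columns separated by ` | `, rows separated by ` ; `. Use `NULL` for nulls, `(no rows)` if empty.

classical | 8767 ; folk | 6728 ; metal | 8242 ; rap | 5684

For each row compute plays + duration.
Group by genre; take MAX of the expression per group.
  classical: ids {6} → MAX(plays + duration)=8767
  folk: ids {12, 23, 28} → MAX(plays + duration)=6728
  metal: ids {17, 20, 27, 32} → MAX(plays + duration)=8242
  rap: ids {9, 14, 18} → MAX(plays + duration)=5684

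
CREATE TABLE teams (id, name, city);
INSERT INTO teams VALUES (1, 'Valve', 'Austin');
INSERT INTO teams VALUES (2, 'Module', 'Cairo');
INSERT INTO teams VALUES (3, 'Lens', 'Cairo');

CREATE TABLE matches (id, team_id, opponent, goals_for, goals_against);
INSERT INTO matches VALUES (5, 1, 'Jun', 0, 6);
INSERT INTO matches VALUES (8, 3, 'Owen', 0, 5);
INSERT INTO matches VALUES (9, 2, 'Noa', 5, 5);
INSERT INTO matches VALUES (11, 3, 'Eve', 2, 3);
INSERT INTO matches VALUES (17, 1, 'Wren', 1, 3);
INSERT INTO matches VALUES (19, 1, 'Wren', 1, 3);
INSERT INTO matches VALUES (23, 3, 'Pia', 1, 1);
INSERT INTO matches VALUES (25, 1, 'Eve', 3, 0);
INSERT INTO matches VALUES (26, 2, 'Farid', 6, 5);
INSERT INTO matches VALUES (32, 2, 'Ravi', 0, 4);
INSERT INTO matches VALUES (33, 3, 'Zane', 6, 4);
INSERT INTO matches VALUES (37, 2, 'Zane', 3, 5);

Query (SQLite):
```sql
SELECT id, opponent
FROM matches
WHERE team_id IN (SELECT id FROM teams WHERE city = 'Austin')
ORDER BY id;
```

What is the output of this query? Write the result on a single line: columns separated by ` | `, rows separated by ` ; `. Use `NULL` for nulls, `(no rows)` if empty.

Inner query: teams.id where city = 'Austin'.
Outer: keep matches rows whose team_id is in that set.
Inner query → {1}

5 | Jun ; 17 | Wren ; 19 | Wren ; 25 | Eve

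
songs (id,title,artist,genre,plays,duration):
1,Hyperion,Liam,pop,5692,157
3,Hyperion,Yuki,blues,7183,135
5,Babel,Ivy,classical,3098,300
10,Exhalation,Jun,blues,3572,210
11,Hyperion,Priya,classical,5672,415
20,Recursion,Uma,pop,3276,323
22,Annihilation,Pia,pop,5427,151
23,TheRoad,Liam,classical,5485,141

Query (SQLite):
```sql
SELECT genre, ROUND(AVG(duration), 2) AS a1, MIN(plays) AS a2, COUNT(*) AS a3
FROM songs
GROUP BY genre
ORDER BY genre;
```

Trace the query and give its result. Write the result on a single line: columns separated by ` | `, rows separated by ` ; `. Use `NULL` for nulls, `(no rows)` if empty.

blues | 172.5 | 3572 | 2 ; classical | 285.33 | 3098 | 3 ; pop | 210.33 | 3276 | 3

Group songs by genre.
Per group compute: ROUND(AVG(duration), 2), MIN(plays), COUNT(*).
  blues: ids {3, 10} → ROUND(AVG(duration), 2)=172.5, MIN(plays)=3572, COUNT(*)=2
  classical: ids {5, 11, 23} → ROUND(AVG(duration), 2)=285.33, MIN(plays)=3098, COUNT(*)=3
  pop: ids {1, 20, 22} → ROUND(AVG(duration), 2)=210.33, MIN(plays)=3276, COUNT(*)=3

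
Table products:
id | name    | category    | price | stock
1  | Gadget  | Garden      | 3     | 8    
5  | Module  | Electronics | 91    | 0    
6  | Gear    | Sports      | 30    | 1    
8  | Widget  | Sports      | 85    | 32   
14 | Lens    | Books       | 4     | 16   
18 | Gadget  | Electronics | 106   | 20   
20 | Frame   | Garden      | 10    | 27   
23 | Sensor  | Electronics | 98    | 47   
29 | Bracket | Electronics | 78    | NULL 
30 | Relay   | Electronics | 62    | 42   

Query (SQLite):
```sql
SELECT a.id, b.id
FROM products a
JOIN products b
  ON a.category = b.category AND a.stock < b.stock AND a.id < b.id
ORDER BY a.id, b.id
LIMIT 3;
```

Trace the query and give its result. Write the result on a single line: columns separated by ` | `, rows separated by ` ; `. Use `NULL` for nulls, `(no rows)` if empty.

Pairs (a,b) with same category, a.stock < b.stock, a.id < b.id.
category groups: Books:{14} Electronics:{5,18,23,29,30} Garden:{1,20} Sports:{6,8}
Ordered by (a.id, b.id); first 3.

1 | 20 ; 5 | 18 ; 5 | 23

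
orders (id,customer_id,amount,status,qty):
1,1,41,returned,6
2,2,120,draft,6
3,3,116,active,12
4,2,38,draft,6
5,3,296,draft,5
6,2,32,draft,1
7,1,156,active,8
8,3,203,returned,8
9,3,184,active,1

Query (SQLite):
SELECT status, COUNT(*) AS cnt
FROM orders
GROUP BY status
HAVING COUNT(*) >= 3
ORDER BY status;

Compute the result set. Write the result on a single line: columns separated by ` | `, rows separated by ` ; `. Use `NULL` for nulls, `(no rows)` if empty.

Partition orders by status; compute COUNT(*) within each group.
HAVING: keep groups with count ≥ 3.
  active: ids {3, 7, 9} → COUNT(*)=3
  draft: ids {2, 4, 5, 6} → COUNT(*)=4
  returned: ids {1, 8} → COUNT(*)=2

active | 3 ; draft | 4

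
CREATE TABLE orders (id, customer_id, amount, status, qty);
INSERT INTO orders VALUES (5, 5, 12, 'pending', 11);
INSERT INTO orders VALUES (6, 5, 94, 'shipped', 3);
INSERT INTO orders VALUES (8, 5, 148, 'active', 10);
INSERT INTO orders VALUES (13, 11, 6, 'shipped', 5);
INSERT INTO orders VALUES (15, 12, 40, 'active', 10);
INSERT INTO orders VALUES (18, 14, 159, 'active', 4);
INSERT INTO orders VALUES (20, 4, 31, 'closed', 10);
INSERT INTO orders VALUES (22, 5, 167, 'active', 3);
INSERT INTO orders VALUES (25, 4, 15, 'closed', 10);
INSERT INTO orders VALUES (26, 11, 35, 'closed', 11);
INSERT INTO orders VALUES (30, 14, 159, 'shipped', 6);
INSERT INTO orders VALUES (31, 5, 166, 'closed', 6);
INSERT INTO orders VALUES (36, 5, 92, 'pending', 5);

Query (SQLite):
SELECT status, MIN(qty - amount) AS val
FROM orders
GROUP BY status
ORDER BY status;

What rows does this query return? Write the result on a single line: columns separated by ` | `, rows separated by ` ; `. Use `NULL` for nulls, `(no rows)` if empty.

For each row compute qty - amount.
Group by status; take MIN of the expression per group.
  active: ids {8, 15, 18, 22} → MIN(qty - amount)=-164
  closed: ids {20, 25, 26, 31} → MIN(qty - amount)=-160
  pending: ids {5, 36} → MIN(qty - amount)=-87
  shipped: ids {6, 13, 30} → MIN(qty - amount)=-153

active | -164 ; closed | -160 ; pending | -87 ; shipped | -153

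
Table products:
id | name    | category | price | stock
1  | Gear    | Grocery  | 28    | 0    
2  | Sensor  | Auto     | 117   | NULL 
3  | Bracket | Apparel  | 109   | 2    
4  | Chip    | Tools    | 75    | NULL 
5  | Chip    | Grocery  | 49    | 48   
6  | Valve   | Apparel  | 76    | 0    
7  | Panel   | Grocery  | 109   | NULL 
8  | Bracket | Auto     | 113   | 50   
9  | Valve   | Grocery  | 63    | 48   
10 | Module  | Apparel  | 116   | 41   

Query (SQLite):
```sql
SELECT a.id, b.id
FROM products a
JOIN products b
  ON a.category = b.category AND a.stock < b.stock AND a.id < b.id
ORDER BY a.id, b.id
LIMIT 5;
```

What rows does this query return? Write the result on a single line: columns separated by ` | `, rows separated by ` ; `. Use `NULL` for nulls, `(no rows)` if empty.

Pairs (a,b) with same category, a.stock < b.stock, a.id < b.id.
category groups: Apparel:{3,6,10} Auto:{2,8} Grocery:{1,5,7,9} Tools:{4}
Ordered by (a.id, b.id); first 5.

1 | 5 ; 1 | 9 ; 3 | 10 ; 6 | 10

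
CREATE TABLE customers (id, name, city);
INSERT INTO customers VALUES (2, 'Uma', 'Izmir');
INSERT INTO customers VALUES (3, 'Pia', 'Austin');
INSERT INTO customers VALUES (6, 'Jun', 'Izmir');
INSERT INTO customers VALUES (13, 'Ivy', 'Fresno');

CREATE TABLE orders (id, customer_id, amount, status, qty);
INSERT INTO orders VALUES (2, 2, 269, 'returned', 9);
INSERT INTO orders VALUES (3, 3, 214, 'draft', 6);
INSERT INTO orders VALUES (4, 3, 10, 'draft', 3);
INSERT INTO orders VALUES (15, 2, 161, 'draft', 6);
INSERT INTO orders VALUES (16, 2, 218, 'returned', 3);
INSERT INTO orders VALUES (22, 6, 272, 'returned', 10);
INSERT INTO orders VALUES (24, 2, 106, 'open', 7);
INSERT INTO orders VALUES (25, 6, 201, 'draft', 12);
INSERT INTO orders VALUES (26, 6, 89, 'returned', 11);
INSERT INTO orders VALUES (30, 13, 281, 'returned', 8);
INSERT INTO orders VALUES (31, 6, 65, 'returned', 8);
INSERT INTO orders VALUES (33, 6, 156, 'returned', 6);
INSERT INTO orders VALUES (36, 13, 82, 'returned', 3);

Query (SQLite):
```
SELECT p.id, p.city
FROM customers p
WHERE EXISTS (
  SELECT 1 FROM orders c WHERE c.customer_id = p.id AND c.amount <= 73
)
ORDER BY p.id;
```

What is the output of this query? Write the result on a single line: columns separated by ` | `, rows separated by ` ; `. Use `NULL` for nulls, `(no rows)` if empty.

3 | Austin ; 6 | Izmir

For each customers row, check whether any orders with matching customer_id has amount <= 73.
Keep rows where that is true.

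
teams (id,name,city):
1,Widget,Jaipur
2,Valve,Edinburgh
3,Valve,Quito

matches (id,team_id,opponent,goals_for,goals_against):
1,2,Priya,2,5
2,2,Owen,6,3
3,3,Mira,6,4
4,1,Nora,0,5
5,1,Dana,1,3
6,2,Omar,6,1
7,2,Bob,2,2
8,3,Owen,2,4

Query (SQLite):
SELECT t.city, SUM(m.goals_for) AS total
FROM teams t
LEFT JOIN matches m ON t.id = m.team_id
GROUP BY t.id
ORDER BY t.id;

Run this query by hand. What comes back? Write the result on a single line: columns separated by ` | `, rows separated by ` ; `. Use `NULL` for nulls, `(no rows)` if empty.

Jaipur | 1 ; Edinburgh | 16 ; Quito | 8

LEFT JOIN keeps every teams row; unmatched ones get NULL for matches columns.
Group by teams.id and compute SUM(m.goals_for). SUM over an all-NULL group is NULL.
  1: ids {4, 5} → SUM(m.goals_for)=1
  2: ids {1, 2, 6, 7} → SUM(m.goals_for)=16
  3: ids {3, 8} → SUM(m.goals_for)=8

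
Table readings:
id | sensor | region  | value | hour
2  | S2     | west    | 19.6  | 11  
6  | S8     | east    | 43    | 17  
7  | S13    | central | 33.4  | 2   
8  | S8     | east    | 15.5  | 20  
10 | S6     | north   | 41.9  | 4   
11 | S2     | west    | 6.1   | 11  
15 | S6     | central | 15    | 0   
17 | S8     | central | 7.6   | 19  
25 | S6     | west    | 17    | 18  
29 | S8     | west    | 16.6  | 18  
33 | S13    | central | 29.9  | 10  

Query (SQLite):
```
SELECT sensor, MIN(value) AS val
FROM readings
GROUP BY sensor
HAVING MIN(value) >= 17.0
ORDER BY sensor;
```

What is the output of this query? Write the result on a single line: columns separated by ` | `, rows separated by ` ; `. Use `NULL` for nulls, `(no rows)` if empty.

Partition readings by sensor; compute MIN(value) within each group.
HAVING: keep groups where MIN(value) >= 17.0.
  S13: ids {7, 33} → MIN(value)=29.9
  S2: ids {2, 11} → MIN(value)=6.1
  S6: ids {10, 15, 25} → MIN(value)=15
  S8: ids {6, 8, 17, 29} → MIN(value)=7.6

S13 | 29.9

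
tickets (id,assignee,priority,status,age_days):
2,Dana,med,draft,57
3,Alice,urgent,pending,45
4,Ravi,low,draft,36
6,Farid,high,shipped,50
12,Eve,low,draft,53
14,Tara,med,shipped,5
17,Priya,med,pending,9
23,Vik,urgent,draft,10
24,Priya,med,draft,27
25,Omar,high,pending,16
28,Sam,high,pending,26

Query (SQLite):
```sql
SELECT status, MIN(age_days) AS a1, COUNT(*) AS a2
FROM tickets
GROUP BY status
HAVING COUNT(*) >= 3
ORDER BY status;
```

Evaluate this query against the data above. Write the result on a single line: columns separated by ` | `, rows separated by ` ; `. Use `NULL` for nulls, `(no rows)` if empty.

Group tickets by status.
Per group compute: MIN(age_days), COUNT(*).
HAVING: drop groups with fewer than 3 rows.
  draft: ids {2, 4, 12, 23, 24} → MIN(age_days)=10, COUNT(*)=5
  pending: ids {3, 17, 25, 28} → MIN(age_days)=9, COUNT(*)=4
  shipped: ids {6, 14} → MIN(age_days)=5, COUNT(*)=2

draft | 10 | 5 ; pending | 9 | 4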